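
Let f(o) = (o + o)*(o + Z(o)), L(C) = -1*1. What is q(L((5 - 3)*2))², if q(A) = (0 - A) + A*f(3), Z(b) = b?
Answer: 1225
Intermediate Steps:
L(C) = -1
f(o) = 4*o² (f(o) = (o + o)*(o + o) = (2*o)*(2*o) = 4*o²)
q(A) = 35*A (q(A) = (0 - A) + A*(4*3²) = -A + A*(4*9) = -A + A*36 = -A + 36*A = 35*A)
q(L((5 - 3)*2))² = (35*(-1))² = (-35)² = 1225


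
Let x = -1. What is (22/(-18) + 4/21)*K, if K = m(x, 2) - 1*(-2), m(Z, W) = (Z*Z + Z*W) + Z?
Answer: 0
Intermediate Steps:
m(Z, W) = Z + Z² + W*Z (m(Z, W) = (Z² + W*Z) + Z = Z + Z² + W*Z)
K = 0 (K = -(1 + 2 - 1) - 1*(-2) = -1*2 + 2 = -2 + 2 = 0)
(22/(-18) + 4/21)*K = (22/(-18) + 4/21)*0 = (22*(-1/18) + 4*(1/21))*0 = (-11/9 + 4/21)*0 = -65/63*0 = 0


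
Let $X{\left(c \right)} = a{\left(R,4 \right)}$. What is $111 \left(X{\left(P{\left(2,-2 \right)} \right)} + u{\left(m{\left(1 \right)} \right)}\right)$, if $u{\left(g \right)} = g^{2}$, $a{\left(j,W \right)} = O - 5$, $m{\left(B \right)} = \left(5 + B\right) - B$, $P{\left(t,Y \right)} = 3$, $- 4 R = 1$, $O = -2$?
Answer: $1998$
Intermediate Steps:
$R = - \frac{1}{4}$ ($R = \left(- \frac{1}{4}\right) 1 = - \frac{1}{4} \approx -0.25$)
$m{\left(B \right)} = 5$
$a{\left(j,W \right)} = -7$ ($a{\left(j,W \right)} = -2 - 5 = -7$)
$X{\left(c \right)} = -7$
$111 \left(X{\left(P{\left(2,-2 \right)} \right)} + u{\left(m{\left(1 \right)} \right)}\right) = 111 \left(-7 + 5^{2}\right) = 111 \left(-7 + 25\right) = 111 \cdot 18 = 1998$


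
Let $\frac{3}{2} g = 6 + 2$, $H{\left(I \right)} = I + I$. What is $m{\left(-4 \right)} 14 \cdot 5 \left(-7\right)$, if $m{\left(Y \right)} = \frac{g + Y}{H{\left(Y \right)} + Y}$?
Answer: $\frac{490}{9} \approx 54.444$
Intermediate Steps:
$H{\left(I \right)} = 2 I$
$g = \frac{16}{3}$ ($g = \frac{2 \left(6 + 2\right)}{3} = \frac{2}{3} \cdot 8 = \frac{16}{3} \approx 5.3333$)
$m{\left(Y \right)} = \frac{\frac{16}{3} + Y}{3 Y}$ ($m{\left(Y \right)} = \frac{\frac{16}{3} + Y}{2 Y + Y} = \frac{\frac{16}{3} + Y}{3 Y}$)
$m{\left(-4 \right)} 14 \cdot 5 \left(-7\right) = \frac{16 + 3 \left(-4\right)}{9 \left(-4\right)} 14 \cdot 5 \left(-7\right) = \frac{1}{9} \left(- \frac{1}{4}\right) \left(16 - 12\right) 70 \left(-7\right) = \frac{1}{9} \left(- \frac{1}{4}\right) 4 \left(-490\right) = \left(- \frac{1}{9}\right) \left(-490\right) = \frac{490}{9}$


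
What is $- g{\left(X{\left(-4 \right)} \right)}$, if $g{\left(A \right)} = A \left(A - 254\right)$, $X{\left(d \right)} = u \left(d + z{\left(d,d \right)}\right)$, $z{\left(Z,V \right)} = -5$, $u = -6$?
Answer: $10800$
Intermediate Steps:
$X{\left(d \right)} = 30 - 6 d$ ($X{\left(d \right)} = - 6 \left(d - 5\right) = - 6 \left(-5 + d\right) = 30 - 6 d$)
$g{\left(A \right)} = A \left(-254 + A\right)$
$- g{\left(X{\left(-4 \right)} \right)} = - \left(30 - -24\right) \left(-254 + \left(30 - -24\right)\right) = - \left(30 + 24\right) \left(-254 + \left(30 + 24\right)\right) = - 54 \left(-254 + 54\right) = - 54 \left(-200\right) = \left(-1\right) \left(-10800\right) = 10800$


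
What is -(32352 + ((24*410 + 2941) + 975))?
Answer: -46108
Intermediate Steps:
-(32352 + ((24*410 + 2941) + 975)) = -(32352 + ((9840 + 2941) + 975)) = -(32352 + (12781 + 975)) = -(32352 + 13756) = -1*46108 = -46108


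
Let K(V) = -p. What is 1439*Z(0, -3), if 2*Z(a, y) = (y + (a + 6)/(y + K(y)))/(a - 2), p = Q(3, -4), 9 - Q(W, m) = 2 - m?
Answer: 1439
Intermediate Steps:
Q(W, m) = 7 + m (Q(W, m) = 9 - (2 - m) = 9 + (-2 + m) = 7 + m)
p = 3 (p = 7 - 4 = 3)
K(V) = -3 (K(V) = -1*3 = -3)
Z(a, y) = (y + (6 + a)/(-3 + y))/(2*(-2 + a)) (Z(a, y) = ((y + (a + 6)/(y - 3))/(a - 2))/2 = ((y + (6 + a)/(-3 + y))/(-2 + a))/2 = (y + (6 + a)/(-3 + y))/(2*(-2 + a)))
1439*Z(0, -3) = 1439*((6 + 0 + (-3)² - 3*(-3))/(2*(6 - 3*0 - 2*(-3) + 0*(-3)))) = 1439*((6 + 0 + 9 + 9)/(2*(6 + 0 + 6 + 0))) = 1439*((½)*24/12) = 1439*((½)*(1/12)*24) = 1439*1 = 1439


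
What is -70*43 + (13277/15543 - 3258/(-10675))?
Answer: -45384674471/15083775 ≈ -3008.8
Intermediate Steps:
-70*43 + (13277/15543 - 3258/(-10675)) = -3010 + (13277*(1/15543) - 3258*(-1/10675)) = -3010 + (1207/1413 + 3258/10675) = -3010 + 17488279/15083775 = -45384674471/15083775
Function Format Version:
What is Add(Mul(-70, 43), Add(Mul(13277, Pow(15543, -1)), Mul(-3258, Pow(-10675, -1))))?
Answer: Rational(-45384674471, 15083775) ≈ -3008.8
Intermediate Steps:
Add(Mul(-70, 43), Add(Mul(13277, Pow(15543, -1)), Mul(-3258, Pow(-10675, -1)))) = Add(-3010, Add(Mul(13277, Rational(1, 15543)), Mul(-3258, Rational(-1, 10675)))) = Add(-3010, Add(Rational(1207, 1413), Rational(3258, 10675))) = Add(-3010, Rational(17488279, 15083775)) = Rational(-45384674471, 15083775)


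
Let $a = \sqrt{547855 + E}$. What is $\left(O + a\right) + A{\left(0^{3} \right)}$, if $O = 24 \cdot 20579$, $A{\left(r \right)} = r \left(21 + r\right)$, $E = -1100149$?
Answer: $493896 + 3 i \sqrt{61366} \approx 4.939 \cdot 10^{5} + 743.17 i$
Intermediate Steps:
$a = 3 i \sqrt{61366}$ ($a = \sqrt{547855 - 1100149} = \sqrt{-552294} = 3 i \sqrt{61366} \approx 743.17 i$)
$O = 493896$
$\left(O + a\right) + A{\left(0^{3} \right)} = \left(493896 + 3 i \sqrt{61366}\right) + 0^{3} \left(21 + 0^{3}\right) = \left(493896 + 3 i \sqrt{61366}\right) + 0 \left(21 + 0\right) = \left(493896 + 3 i \sqrt{61366}\right) + 0 \cdot 21 = \left(493896 + 3 i \sqrt{61366}\right) + 0 = 493896 + 3 i \sqrt{61366}$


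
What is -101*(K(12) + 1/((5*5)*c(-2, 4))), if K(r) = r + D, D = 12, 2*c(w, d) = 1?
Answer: -60802/25 ≈ -2432.1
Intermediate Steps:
c(w, d) = ½ (c(w, d) = (½)*1 = ½)
K(r) = 12 + r (K(r) = r + 12 = 12 + r)
-101*(K(12) + 1/((5*5)*c(-2, 4))) = -101*((12 + 12) + 1/((5*5)*(½))) = -101*(24 + 1/(25*(½))) = -101*(24 + 1/(25/2)) = -101*(24 + 2/25) = -101*602/25 = -60802/25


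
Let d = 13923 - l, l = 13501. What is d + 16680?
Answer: 17102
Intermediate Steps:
d = 422 (d = 13923 - 1*13501 = 13923 - 13501 = 422)
d + 16680 = 422 + 16680 = 17102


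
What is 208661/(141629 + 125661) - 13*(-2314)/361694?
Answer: 41756024757/48338594630 ≈ 0.86382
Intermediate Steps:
208661/(141629 + 125661) - 13*(-2314)/361694 = 208661/267290 + 30082*(1/361694) = 208661*(1/267290) + 15041/180847 = 208661/267290 + 15041/180847 = 41756024757/48338594630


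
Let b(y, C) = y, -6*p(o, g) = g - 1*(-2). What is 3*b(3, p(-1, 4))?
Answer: 9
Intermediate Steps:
p(o, g) = -1/3 - g/6 (p(o, g) = -(g - 1*(-2))/6 = -(g + 2)/6 = -(2 + g)/6 = -1/3 - g/6)
3*b(3, p(-1, 4)) = 3*3 = 9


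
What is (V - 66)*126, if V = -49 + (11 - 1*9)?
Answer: -14238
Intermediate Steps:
V = -47 (V = -49 + (11 - 9) = -49 + 2 = -47)
(V - 66)*126 = (-47 - 66)*126 = -113*126 = -14238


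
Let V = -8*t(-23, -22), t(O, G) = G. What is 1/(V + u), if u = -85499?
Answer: -1/85323 ≈ -1.1720e-5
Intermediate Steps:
V = 176 (V = -8*(-22) = 176)
1/(V + u) = 1/(176 - 85499) = 1/(-85323) = -1/85323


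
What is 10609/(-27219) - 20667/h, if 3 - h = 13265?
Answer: 421838515/360978378 ≈ 1.1686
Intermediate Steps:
h = -13262 (h = 3 - 1*13265 = 3 - 13265 = -13262)
10609/(-27219) - 20667/h = 10609/(-27219) - 20667/(-13262) = 10609*(-1/27219) - 20667*(-1/13262) = -10609/27219 + 20667/13262 = 421838515/360978378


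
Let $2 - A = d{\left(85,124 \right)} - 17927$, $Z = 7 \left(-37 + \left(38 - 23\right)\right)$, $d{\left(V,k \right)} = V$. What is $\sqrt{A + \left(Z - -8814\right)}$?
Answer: $2 \sqrt{6626} \approx 162.8$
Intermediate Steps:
$Z = -154$ ($Z = 7 \left(-37 + 15\right) = 7 \left(-22\right) = -154$)
$A = 17844$ ($A = 2 - \left(85 - 17927\right) = 2 - -17842 = 2 + 17842 = 17844$)
$\sqrt{A + \left(Z - -8814\right)} = \sqrt{17844 - -8660} = \sqrt{17844 + \left(-154 + 8814\right)} = \sqrt{17844 + 8660} = \sqrt{26504} = 2 \sqrt{6626}$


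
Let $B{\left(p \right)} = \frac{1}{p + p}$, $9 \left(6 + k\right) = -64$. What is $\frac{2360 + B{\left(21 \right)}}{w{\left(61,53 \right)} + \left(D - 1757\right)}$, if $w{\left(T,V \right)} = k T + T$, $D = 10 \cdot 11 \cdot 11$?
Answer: $- \frac{27033}{14728} \approx -1.8355$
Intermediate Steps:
$k = - \frac{118}{9}$ ($k = -6 + \frac{1}{9} \left(-64\right) = -6 - \frac{64}{9} = - \frac{118}{9} \approx -13.111$)
$D = 1210$ ($D = 110 \cdot 11 = 1210$)
$B{\left(p \right)} = \frac{1}{2 p}$
$w{\left(T,V \right)} = - \frac{109 T}{9}$ ($w{\left(T,V \right)} = - \frac{118 T}{9} + T = - \frac{109 T}{9}$)
$\frac{2360 + B{\left(21 \right)}}{w{\left(61,53 \right)} + \left(D - 1757\right)} = \frac{2360 + \frac{1}{2 \cdot 21}}{\left(- \frac{109}{9}\right) 61 + \left(1210 - 1757\right)} = \frac{2360 + \frac{1}{2} \cdot \frac{1}{21}}{- \frac{6649}{9} + \left(1210 - 1757\right)} = \frac{2360 + \frac{1}{42}}{- \frac{6649}{9} - 547} = \frac{99121}{42 \left(- \frac{11572}{9}\right)} = \frac{99121}{42} \left(- \frac{9}{11572}\right) = - \frac{27033}{14728}$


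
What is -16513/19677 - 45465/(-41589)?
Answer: 3299296/12989631 ≈ 0.25399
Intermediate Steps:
-16513/19677 - 45465/(-41589) = -16513*1/19677 - 45465*(-1/41589) = -2359/2811 + 15155/13863 = 3299296/12989631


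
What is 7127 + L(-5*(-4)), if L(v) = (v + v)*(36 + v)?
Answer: 9367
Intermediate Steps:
L(v) = 2*v*(36 + v) (L(v) = (2*v)*(36 + v) = 2*v*(36 + v))
7127 + L(-5*(-4)) = 7127 + 2*(-5*(-4))*(36 - 5*(-4)) = 7127 + 2*20*(36 + 20) = 7127 + 2*20*56 = 7127 + 2240 = 9367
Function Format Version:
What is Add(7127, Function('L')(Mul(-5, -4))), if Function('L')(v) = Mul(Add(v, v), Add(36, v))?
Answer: 9367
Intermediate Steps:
Function('L')(v) = Mul(2, v, Add(36, v)) (Function('L')(v) = Mul(Mul(2, v), Add(36, v)) = Mul(2, v, Add(36, v)))
Add(7127, Function('L')(Mul(-5, -4))) = Add(7127, Mul(2, Mul(-5, -4), Add(36, Mul(-5, -4)))) = Add(7127, Mul(2, 20, Add(36, 20))) = Add(7127, Mul(2, 20, 56)) = Add(7127, 2240) = 9367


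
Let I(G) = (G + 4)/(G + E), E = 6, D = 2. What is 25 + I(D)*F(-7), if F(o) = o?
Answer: 79/4 ≈ 19.750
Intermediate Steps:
I(G) = (4 + G)/(6 + G) (I(G) = (G + 4)/(G + 6) = (4 + G)/(6 + G))
25 + I(D)*F(-7) = 25 + ((4 + 2)/(6 + 2))*(-7) = 25 + (6/8)*(-7) = 25 + ((⅛)*6)*(-7) = 25 + (¾)*(-7) = 25 - 21/4 = 79/4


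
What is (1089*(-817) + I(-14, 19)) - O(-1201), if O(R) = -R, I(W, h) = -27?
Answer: -890941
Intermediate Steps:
(1089*(-817) + I(-14, 19)) - O(-1201) = (1089*(-817) - 27) - (-1)*(-1201) = (-889713 - 27) - 1*1201 = -889740 - 1201 = -890941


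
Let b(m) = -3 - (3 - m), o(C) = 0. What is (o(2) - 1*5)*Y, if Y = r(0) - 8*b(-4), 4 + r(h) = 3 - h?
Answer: -395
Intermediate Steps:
b(m) = -6 + m (b(m) = -3 + (-3 + m) = -6 + m)
r(h) = -1 - h (r(h) = -4 + (3 - h) = -1 - h)
Y = 79 (Y = (-1 - 1*0) - 8*(-6 - 4) = (-1 + 0) - 8*(-10) = -1 + 80 = 79)
(o(2) - 1*5)*Y = (0 - 1*5)*79 = (0 - 5)*79 = -5*79 = -395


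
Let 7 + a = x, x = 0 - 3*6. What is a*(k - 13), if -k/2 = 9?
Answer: 775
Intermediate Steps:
k = -18 (k = -2*9 = -18)
x = -18 (x = 0 - 18 = -18)
a = -25 (a = -7 - 18 = -25)
a*(k - 13) = -25*(-18 - 13) = -25*(-31) = 775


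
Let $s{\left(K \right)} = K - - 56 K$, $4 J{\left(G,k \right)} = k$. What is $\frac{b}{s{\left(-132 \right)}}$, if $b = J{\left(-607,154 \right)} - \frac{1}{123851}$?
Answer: $- \frac{9536525}{1863709848} \approx -0.005117$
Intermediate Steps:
$J{\left(G,k \right)} = \frac{k}{4}$
$b = \frac{9536525}{247702}$ ($b = \frac{1}{4} \cdot 154 - \frac{1}{123851} = \frac{77}{2} - \frac{1}{123851} = \frac{9536525}{247702} \approx 38.5$)
$s{\left(K \right)} = 57 K$ ($s{\left(K \right)} = K + 56 K = 57 K$)
$\frac{b}{s{\left(-132 \right)}} = \frac{9536525}{247702 \cdot 57 \left(-132\right)} = \frac{9536525}{247702 \left(-7524\right)} = \frac{9536525}{247702} \left(- \frac{1}{7524}\right) = - \frac{9536525}{1863709848}$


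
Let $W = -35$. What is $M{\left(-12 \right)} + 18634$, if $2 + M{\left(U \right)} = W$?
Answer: $18597$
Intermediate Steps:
$M{\left(U \right)} = -37$ ($M{\left(U \right)} = -2 - 35 = -37$)
$M{\left(-12 \right)} + 18634 = -37 + 18634 = 18597$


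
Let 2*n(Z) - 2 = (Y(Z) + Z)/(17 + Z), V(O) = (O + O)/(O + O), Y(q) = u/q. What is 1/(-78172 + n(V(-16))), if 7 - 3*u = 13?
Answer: -36/2814157 ≈ -1.2792e-5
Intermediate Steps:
u = -2 (u = 7/3 - ⅓*13 = 7/3 - 13/3 = -2)
Y(q) = -2/q
V(O) = 1 (V(O) = (2*O)/((2*O)) = (2*O)*(1/(2*O)) = 1)
n(Z) = 1 + (Z - 2/Z)/(2*(17 + Z)) (n(Z) = 1 + ((-2/Z + Z)/(17 + Z))/2 = 1 + ((Z - 2/Z)/(17 + Z))/2 = 1 + (Z - 2/Z)/(2*(17 + Z)))
1/(-78172 + n(V(-16))) = 1/(-78172 + (½)*(-2 + 1*(34 + 3*1))/(1*(17 + 1))) = 1/(-78172 + (½)*1*(-2 + 1*(34 + 3))/18) = 1/(-78172 + (½)*1*(1/18)*(-2 + 1*37)) = 1/(-78172 + (½)*1*(1/18)*(-2 + 37)) = 1/(-78172 + (½)*1*(1/18)*35) = 1/(-78172 + 35/36) = 1/(-2814157/36) = -36/2814157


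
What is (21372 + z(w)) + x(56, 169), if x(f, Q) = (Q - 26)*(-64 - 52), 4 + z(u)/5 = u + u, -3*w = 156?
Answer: 4244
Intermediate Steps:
w = -52 (w = -⅓*156 = -52)
z(u) = -20 + 10*u (z(u) = -20 + 5*(u + u) = -20 + 5*(2*u) = -20 + 10*u)
x(f, Q) = 3016 - 116*Q (x(f, Q) = (-26 + Q)*(-116) = 3016 - 116*Q)
(21372 + z(w)) + x(56, 169) = (21372 + (-20 + 10*(-52))) + (3016 - 116*169) = (21372 + (-20 - 520)) + (3016 - 19604) = (21372 - 540) - 16588 = 20832 - 16588 = 4244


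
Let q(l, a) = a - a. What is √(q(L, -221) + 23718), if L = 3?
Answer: √23718 ≈ 154.01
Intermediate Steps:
q(l, a) = 0
√(q(L, -221) + 23718) = √(0 + 23718) = √23718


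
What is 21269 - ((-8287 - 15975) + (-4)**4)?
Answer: 45275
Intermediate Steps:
21269 - ((-8287 - 15975) + (-4)**4) = 21269 - (-24262 + 256) = 21269 - 1*(-24006) = 21269 + 24006 = 45275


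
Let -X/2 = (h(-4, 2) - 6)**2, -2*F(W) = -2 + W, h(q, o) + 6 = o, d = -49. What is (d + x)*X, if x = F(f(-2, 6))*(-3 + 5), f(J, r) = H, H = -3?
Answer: 8800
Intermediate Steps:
h(q, o) = -6 + o
f(J, r) = -3
F(W) = 1 - W/2 (F(W) = -(-2 + W)/2 = 1 - W/2)
x = 5 (x = (1 - 1/2*(-3))*(-3 + 5) = (1 + 3/2)*2 = (5/2)*2 = 5)
X = -200 (X = -2*((-6 + 2) - 6)**2 = -2*(-4 - 6)**2 = -2*(-10)**2 = -2*100 = -200)
(d + x)*X = (-49 + 5)*(-200) = -44*(-200) = 8800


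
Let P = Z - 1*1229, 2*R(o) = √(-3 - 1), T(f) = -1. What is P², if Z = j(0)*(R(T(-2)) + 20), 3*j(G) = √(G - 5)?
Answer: (3687 - I*√5*(20 + I))²/9 ≈ 1.5121e+6 - 36664.0*I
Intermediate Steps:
j(G) = √(-5 + G)/3 (j(G) = √(G - 5)/3 = √(-5 + G)/3)
R(o) = I (R(o) = √(-3 - 1)/2 = √(-4)/2 = (2*I)/2 = I)
Z = I*√5*(20 + I)/3 (Z = (√(-5 + 0)/3)*(I + 20) = (√(-5)/3)*(20 + I) = ((I*√5)/3)*(20 + I) = (I*√5/3)*(20 + I) = I*√5*(20 + I)/3 ≈ -0.74536 + 14.907*I)
P = -1229 + I*√5*(20 + I)/3 (P = I*√5*(20 + I)/3 - 1*1229 = I*√5*(20 + I)/3 - 1229 = -1229 + I*√5*(20 + I)/3 ≈ -1229.7 + 14.907*I)
P² = (-1229 + I*√5*(20 + I)/3)²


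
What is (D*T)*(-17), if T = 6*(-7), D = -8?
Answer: -5712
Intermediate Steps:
T = -42
(D*T)*(-17) = -8*(-42)*(-17) = 336*(-17) = -5712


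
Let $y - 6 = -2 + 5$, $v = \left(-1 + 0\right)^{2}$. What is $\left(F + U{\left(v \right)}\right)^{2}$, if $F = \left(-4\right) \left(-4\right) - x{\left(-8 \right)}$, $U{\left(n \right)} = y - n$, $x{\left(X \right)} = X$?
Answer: $1024$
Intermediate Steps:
$v = 1$ ($v = \left(-1\right)^{2} = 1$)
$y = 9$ ($y = 6 + \left(-2 + 5\right) = 6 + 3 = 9$)
$U{\left(n \right)} = 9 - n$
$F = 24$ ($F = \left(-4\right) \left(-4\right) - -8 = 16 + 8 = 24$)
$\left(F + U{\left(v \right)}\right)^{2} = \left(24 + \left(9 - 1\right)\right)^{2} = \left(24 + 8\right)^{2} = 32^{2} = 1024$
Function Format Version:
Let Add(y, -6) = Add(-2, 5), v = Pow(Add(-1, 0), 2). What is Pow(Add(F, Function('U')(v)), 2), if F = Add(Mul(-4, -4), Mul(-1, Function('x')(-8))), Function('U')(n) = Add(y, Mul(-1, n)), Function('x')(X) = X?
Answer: 1024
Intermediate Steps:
v = 1 (v = Pow(-1, 2) = 1)
y = 9 (y = Add(6, Add(-2, 5)) = Add(6, 3) = 9)
Function('U')(n) = Add(9, Mul(-1, n))
F = 24 (F = Add(Mul(-4, -4), Mul(-1, -8)) = Add(16, 8) = 24)
Pow(Add(F, Function('U')(v)), 2) = Pow(Add(24, Add(9, Mul(-1, 1))), 2) = Pow(Add(24, Add(9, -1)), 2) = Pow(Add(24, 8), 2) = Pow(32, 2) = 1024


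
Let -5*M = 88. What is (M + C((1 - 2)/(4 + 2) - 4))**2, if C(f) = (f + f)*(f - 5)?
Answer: 27994681/8100 ≈ 3456.1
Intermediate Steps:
M = -88/5 (M = -1/5*88 = -88/5 ≈ -17.600)
C(f) = 2*f*(-5 + f) (C(f) = (2*f)*(-5 + f) = 2*f*(-5 + f))
(M + C((1 - 2)/(4 + 2) - 4))**2 = (-88/5 + 2*((1 - 2)/(4 + 2) - 4)*(-5 + ((1 - 2)/(4 + 2) - 4)))**2 = (-88/5 + 2*(-1/6 - 4)*(-5 + (-1/6 - 4)))**2 = (-88/5 + 2*(-25/6)*(-5 - 25/6))**2 = (-88/5 + 2*(-25/6)*(-55/6))**2 = (-88/5 + 1375/18)**2 = (5291/90)**2 = 27994681/8100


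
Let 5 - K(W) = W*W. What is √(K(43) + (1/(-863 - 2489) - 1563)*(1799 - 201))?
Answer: I*√1755271853173/838 ≈ 1581.0*I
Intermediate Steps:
K(W) = 5 - W² (K(W) = 5 - W*W = 5 - W²)
√(K(43) + (1/(-863 - 2489) - 1563)*(1799 - 201)) = √((5 - 1*43²) + (1/(-863 - 2489) - 1563)*(1799 - 201)) = √((5 - 1*1849) + (1/(-3352) - 1563)*1598) = √((5 - 1849) + (-1/3352 - 1563)*1598) = √(-1844 - 5239177/3352*1598) = √(-1844 - 4186102423/1676) = √(-4189192967/1676) = I*√1755271853173/838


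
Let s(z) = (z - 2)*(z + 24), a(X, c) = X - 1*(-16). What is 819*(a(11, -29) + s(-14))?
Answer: -108927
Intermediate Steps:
a(X, c) = 16 + X (a(X, c) = X + 16 = 16 + X)
s(z) = (-2 + z)*(24 + z)
819*(a(11, -29) + s(-14)) = 819*((16 + 11) + (-48 + (-14)² + 22*(-14))) = 819*(27 + (-48 + 196 - 308)) = 819*(27 - 160) = 819*(-133) = -108927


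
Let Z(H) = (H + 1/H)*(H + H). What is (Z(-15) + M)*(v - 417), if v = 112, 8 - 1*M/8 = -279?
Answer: -838140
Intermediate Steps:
M = 2296 (M = 64 - 8*(-279) = 64 + 2232 = 2296)
Z(H) = 2*H*(H + 1/H) (Z(H) = (H + 1/H)*(2*H) = 2*H*(H + 1/H))
(Z(-15) + M)*(v - 417) = ((2 + 2*(-15)²) + 2296)*(112 - 417) = ((2 + 2*225) + 2296)*(-305) = ((2 + 450) + 2296)*(-305) = (452 + 2296)*(-305) = 2748*(-305) = -838140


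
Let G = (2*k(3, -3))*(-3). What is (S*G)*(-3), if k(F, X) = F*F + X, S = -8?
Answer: -864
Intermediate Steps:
k(F, X) = X + F**2 (k(F, X) = F**2 + X = X + F**2)
G = -36 (G = (2*(-3 + 3**2))*(-3) = (2*(-3 + 9))*(-3) = (2*6)*(-3) = 12*(-3) = -36)
(S*G)*(-3) = -8*(-36)*(-3) = 288*(-3) = -864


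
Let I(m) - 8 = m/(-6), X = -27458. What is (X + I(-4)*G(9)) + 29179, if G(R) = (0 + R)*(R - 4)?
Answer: 2111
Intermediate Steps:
I(m) = 8 - m/6 (I(m) = 8 + m/(-6) = 8 + m*(-⅙) = 8 - m/6)
G(R) = R*(-4 + R)
(X + I(-4)*G(9)) + 29179 = (-27458 + (8 - ⅙*(-4))*(9*(-4 + 9))) + 29179 = (-27458 + (8 + ⅔)*(9*5)) + 29179 = (-27458 + (26/3)*45) + 29179 = (-27458 + 390) + 29179 = -27068 + 29179 = 2111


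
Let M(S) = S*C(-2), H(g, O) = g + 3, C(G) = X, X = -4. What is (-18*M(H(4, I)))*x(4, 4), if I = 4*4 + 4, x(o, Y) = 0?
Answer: 0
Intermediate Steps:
I = 20 (I = 16 + 4 = 20)
C(G) = -4
H(g, O) = 3 + g
M(S) = -4*S (M(S) = S*(-4) = -4*S)
(-18*M(H(4, I)))*x(4, 4) = -(-72)*(3 + 4)*0 = -(-72)*7*0 = -18*(-28)*0 = 504*0 = 0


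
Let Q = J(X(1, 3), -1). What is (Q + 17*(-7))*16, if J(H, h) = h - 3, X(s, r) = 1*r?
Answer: -1968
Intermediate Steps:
X(s, r) = r
J(H, h) = -3 + h
Q = -4 (Q = -3 - 1 = -4)
(Q + 17*(-7))*16 = (-4 + 17*(-7))*16 = (-4 - 119)*16 = -123*16 = -1968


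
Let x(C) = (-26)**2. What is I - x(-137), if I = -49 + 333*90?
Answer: 29245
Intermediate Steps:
I = 29921 (I = -49 + 29970 = 29921)
x(C) = 676
I - x(-137) = 29921 - 1*676 = 29921 - 676 = 29245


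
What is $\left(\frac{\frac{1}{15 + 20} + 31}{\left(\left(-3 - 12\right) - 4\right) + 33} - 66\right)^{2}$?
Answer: $\frac{244203129}{60025} \approx 4068.4$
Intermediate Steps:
$\left(\frac{\frac{1}{15 + 20} + 31}{\left(\left(-3 - 12\right) - 4\right) + 33} - 66\right)^{2} = \left(\frac{\frac{1}{35} + 31}{\left(-15 - 4\right) + 33} - 66\right)^{2} = \left(\frac{\frac{1}{35} + 31}{-19 + 33} - 66\right)^{2} = \left(\frac{1086}{35 \cdot 14} - 66\right)^{2} = \left(\frac{1086}{35} \cdot \frac{1}{14} - 66\right)^{2} = \left(\frac{543}{245} - 66\right)^{2} = \left(- \frac{15627}{245}\right)^{2} = \frac{244203129}{60025}$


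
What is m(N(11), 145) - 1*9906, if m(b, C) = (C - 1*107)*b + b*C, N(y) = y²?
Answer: 12237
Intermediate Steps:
m(b, C) = C*b + b*(-107 + C) (m(b, C) = (C - 107)*b + C*b = (-107 + C)*b + C*b = b*(-107 + C) + C*b = C*b + b*(-107 + C))
m(N(11), 145) - 1*9906 = 11²*(-107 + 2*145) - 1*9906 = 121*(-107 + 290) - 9906 = 121*183 - 9906 = 22143 - 9906 = 12237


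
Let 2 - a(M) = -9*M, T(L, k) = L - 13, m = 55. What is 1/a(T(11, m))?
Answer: -1/16 ≈ -0.062500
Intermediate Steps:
T(L, k) = -13 + L
a(M) = 2 + 9*M (a(M) = 2 - (-9)*M = 2 + 9*M)
1/a(T(11, m)) = 1/(2 + 9*(-13 + 11)) = 1/(2 + 9*(-2)) = 1/(2 - 18) = 1/(-16) = -1/16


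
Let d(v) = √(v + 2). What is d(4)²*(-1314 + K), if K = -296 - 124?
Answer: -10404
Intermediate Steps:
d(v) = √(2 + v)
K = -420
d(4)²*(-1314 + K) = (√(2 + 4))²*(-1314 - 420) = (√6)²*(-1734) = 6*(-1734) = -10404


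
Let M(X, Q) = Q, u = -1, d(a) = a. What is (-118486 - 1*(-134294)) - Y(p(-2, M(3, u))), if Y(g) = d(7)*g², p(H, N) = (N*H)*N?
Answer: 15780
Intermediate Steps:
p(H, N) = H*N² (p(H, N) = (H*N)*N = H*N²)
Y(g) = 7*g²
(-118486 - 1*(-134294)) - Y(p(-2, M(3, u))) = (-118486 - 1*(-134294)) - 7*(-2*(-1)²)² = (-118486 + 134294) - 7*(-2*1)² = 15808 - 7*(-2)² = 15808 - 7*4 = 15808 - 1*28 = 15808 - 28 = 15780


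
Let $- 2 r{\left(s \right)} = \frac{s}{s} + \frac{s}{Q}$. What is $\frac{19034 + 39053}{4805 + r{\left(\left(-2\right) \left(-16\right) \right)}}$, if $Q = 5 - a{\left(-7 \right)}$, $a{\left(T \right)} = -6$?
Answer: $\frac{1277914}{105667} \approx 12.094$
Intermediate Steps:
$Q = 11$ ($Q = 5 - -6 = 5 + 6 = 11$)
$r{\left(s \right)} = - \frac{1}{2} - \frac{s}{22}$ ($r{\left(s \right)} = - \frac{\frac{s}{s} + \frac{s}{11}}{2} = - \frac{1 + s \frac{1}{11}}{2} = - \frac{1 + \frac{s}{11}}{2} = - \frac{1}{2} - \frac{s}{22}$)
$\frac{19034 + 39053}{4805 + r{\left(\left(-2\right) \left(-16\right) \right)}} = \frac{19034 + 39053}{4805 - \left(\frac{1}{2} + \frac{\left(-2\right) \left(-16\right)}{22}\right)} = \frac{58087}{4805 - \frac{43}{22}} = \frac{58087}{\frac{105667}{22}} = 58087 \cdot \frac{22}{105667} = \frac{1277914}{105667}$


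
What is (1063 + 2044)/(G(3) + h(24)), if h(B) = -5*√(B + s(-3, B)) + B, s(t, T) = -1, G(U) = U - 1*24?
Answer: -9321/566 - 15535*√23/566 ≈ -148.10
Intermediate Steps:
G(U) = -24 + U (G(U) = U - 24 = -24 + U)
h(B) = B - 5*√(-1 + B) (h(B) = -5*√(B - 1) + B = -5*√(-1 + B) + B = B - 5*√(-1 + B))
(1063 + 2044)/(G(3) + h(24)) = (1063 + 2044)/((-24 + 3) + (24 - 5*√(-1 + 24))) = 3107/(-21 + (24 - 5*√23)) = 3107/(3 - 5*√23)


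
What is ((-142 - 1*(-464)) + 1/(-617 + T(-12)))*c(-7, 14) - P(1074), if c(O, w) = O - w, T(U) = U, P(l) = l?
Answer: -4928823/629 ≈ -7836.0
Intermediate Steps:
((-142 - 1*(-464)) + 1/(-617 + T(-12)))*c(-7, 14) - P(1074) = ((-142 - 1*(-464)) + 1/(-617 - 12))*(-7 - 1*14) - 1*1074 = ((-142 + 464) + 1/(-629))*(-7 - 14) - 1074 = (322 - 1/629)*(-21) - 1074 = (202537/629)*(-21) - 1074 = -4253277/629 - 1074 = -4928823/629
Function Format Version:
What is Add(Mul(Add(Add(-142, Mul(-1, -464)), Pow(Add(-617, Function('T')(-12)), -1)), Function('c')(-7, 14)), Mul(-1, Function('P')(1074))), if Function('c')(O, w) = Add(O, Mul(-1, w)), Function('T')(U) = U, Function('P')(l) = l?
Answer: Rational(-4928823, 629) ≈ -7836.0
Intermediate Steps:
Add(Mul(Add(Add(-142, Mul(-1, -464)), Pow(Add(-617, Function('T')(-12)), -1)), Function('c')(-7, 14)), Mul(-1, Function('P')(1074))) = Add(Mul(Add(Add(-142, Mul(-1, -464)), Pow(Add(-617, -12), -1)), Add(-7, Mul(-1, 14))), Mul(-1, 1074)) = Add(Mul(Add(Add(-142, 464), Pow(-629, -1)), Add(-7, -14)), -1074) = Add(Mul(Add(322, Rational(-1, 629)), -21), -1074) = Add(Mul(Rational(202537, 629), -21), -1074) = Add(Rational(-4253277, 629), -1074) = Rational(-4928823, 629)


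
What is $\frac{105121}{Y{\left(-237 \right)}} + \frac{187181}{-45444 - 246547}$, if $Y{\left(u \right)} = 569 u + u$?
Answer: $- \frac{55980667201}{39445064190} \approx -1.4192$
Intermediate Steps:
$Y{\left(u \right)} = 570 u$
$\frac{105121}{Y{\left(-237 \right)}} + \frac{187181}{-45444 - 246547} = \frac{105121}{570 \left(-237\right)} + \frac{187181}{-45444 - 246547} = \frac{105121}{-135090} + \frac{187181}{-45444 - 246547} = 105121 \left(- \frac{1}{135090}\right) + \frac{187181}{-291991} = - \frac{105121}{135090} + 187181 \left(- \frac{1}{291991}\right) = - \frac{105121}{135090} - \frac{187181}{291991} = - \frac{55980667201}{39445064190}$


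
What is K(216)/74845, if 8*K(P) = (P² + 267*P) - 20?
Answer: 26077/149690 ≈ 0.17421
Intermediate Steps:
K(P) = -5/2 + P²/8 + 267*P/8 (K(P) = ((P² + 267*P) - 20)/8 = (-20 + P² + 267*P)/8 = -5/2 + P²/8 + 267*P/8)
K(216)/74845 = (-5/2 + (⅛)*216² + (267/8)*216)/74845 = (-5/2 + (⅛)*46656 + 7209)*(1/74845) = (-5/2 + 5832 + 7209)*(1/74845) = (26077/2)*(1/74845) = 26077/149690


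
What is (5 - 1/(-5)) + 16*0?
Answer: 26/5 ≈ 5.2000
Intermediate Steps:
(5 - 1/(-5)) + 16*0 = (5 - (-1)/5) + 0 = (5 - 1*(-⅕)) + 0 = (5 + ⅕) + 0 = 26/5 + 0 = 26/5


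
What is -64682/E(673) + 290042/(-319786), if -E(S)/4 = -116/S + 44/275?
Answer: -87003809634961/66515488 ≈ -1.3080e+6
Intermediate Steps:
E(S) = -16/25 + 464/S (E(S) = -4*(-116/S + 44/275) = -4*(-116/S + 44*(1/275)) = -4*(-116/S + 4/25) = -4*(4/25 - 116/S) = -16/25 + 464/S)
-64682/E(673) + 290042/(-319786) = -64682/(-16/25 + 464/673) + 290042/(-319786) = -64682/(-16/25 + 464*(1/673)) + 290042*(-1/319786) = -64682/(-16/25 + 464/673) - 145021/159893 = -64682/832/16825 - 145021/159893 = -64682*16825/832 - 145021/159893 = -544137325/416 - 145021/159893 = -87003809634961/66515488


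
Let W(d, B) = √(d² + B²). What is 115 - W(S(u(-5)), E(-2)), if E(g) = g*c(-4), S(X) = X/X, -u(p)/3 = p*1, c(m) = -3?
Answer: 115 - √37 ≈ 108.92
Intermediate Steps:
u(p) = -3*p
S(X) = 1
E(g) = -3*g (E(g) = g*(-3) = -3*g)
W(d, B) = √(B² + d²)
115 - W(S(u(-5)), E(-2)) = 115 - √((-3*(-2))² + 1²) = 115 - √(6² + 1) = 115 - √(36 + 1) = 115 - √37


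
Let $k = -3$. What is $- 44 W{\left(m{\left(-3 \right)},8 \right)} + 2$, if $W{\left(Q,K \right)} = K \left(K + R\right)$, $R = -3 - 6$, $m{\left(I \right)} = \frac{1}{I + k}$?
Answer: $354$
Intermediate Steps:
$m{\left(I \right)} = \frac{1}{-3 + I}$ ($m{\left(I \right)} = \frac{1}{I - 3} = \frac{1}{-3 + I}$)
$R = -9$ ($R = -3 - 6 = -9$)
$W{\left(Q,K \right)} = K \left(-9 + K\right)$ ($W{\left(Q,K \right)} = K \left(K - 9\right) = K \left(-9 + K\right)$)
$- 44 W{\left(m{\left(-3 \right)},8 \right)} + 2 = - 44 \cdot 8 \left(-9 + 8\right) + 2 = - 44 \cdot 8 \left(-1\right) + 2 = \left(-44\right) \left(-8\right) + 2 = 352 + 2 = 354$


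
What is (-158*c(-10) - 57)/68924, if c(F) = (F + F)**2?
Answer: -63257/68924 ≈ -0.91778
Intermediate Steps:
c(F) = 4*F**2 (c(F) = (2*F)**2 = 4*F**2)
(-158*c(-10) - 57)/68924 = (-632*(-10)**2 - 57)/68924 = (-632*100 - 57)*(1/68924) = (-158*400 - 57)*(1/68924) = (-63200 - 57)*(1/68924) = -63257*1/68924 = -63257/68924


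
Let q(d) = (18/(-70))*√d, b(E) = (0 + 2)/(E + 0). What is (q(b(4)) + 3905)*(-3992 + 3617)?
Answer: -1464375 + 675*√2/14 ≈ -1.4643e+6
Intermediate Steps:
b(E) = 2/E
q(d) = -9*√d/35 (q(d) = (18*(-1/70))*√d = -9*√d/35)
(q(b(4)) + 3905)*(-3992 + 3617) = (-9*√2/2/35 + 3905)*(-3992 + 3617) = (-9*√2/2/35 + 3905)*(-375) = (-9*√2/70 + 3905)*(-375) = (3905 - 9*√2/70)*(-375) = -1464375 + 675*√2/14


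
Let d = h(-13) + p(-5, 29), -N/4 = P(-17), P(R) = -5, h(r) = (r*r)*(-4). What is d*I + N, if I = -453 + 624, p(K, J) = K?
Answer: -116431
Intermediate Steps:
h(r) = -4*r² (h(r) = r²*(-4) = -4*r²)
N = 20 (N = -4*(-5) = 20)
d = -681 (d = -4*(-13)² - 5 = -4*169 - 5 = -676 - 5 = -681)
I = 171
d*I + N = -681*171 + 20 = -116451 + 20 = -116431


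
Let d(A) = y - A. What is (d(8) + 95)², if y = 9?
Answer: 9216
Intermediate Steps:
d(A) = 9 - A
(d(8) + 95)² = ((9 - 1*8) + 95)² = ((9 - 8) + 95)² = (1 + 95)² = 96² = 9216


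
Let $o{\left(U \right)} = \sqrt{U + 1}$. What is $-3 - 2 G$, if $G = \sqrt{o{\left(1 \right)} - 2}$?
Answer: $-3 - 2 i \sqrt{2 - \sqrt{2}} \approx -3.0 - 1.5307 i$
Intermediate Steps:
$o{\left(U \right)} = \sqrt{1 + U}$
$G = \sqrt{-2 + \sqrt{2}}$ ($G = \sqrt{\sqrt{1 + 1} - 2} = \sqrt{\sqrt{2} - 2} = \sqrt{-2 + \sqrt{2}} \approx 0.76537 i$)
$-3 - 2 G = -3 - 2 \sqrt{-2 + \sqrt{2}}$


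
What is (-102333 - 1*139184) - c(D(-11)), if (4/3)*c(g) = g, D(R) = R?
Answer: -966035/4 ≈ -2.4151e+5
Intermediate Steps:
c(g) = 3*g/4
(-102333 - 1*139184) - c(D(-11)) = (-102333 - 1*139184) - 3*(-11)/4 = (-102333 - 139184) - 1*(-33/4) = -241517 + 33/4 = -966035/4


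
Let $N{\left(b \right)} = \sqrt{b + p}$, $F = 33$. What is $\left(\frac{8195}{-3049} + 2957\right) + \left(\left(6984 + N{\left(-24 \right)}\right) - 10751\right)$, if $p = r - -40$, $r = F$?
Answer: $- \frac{2456542}{3049} \approx -805.69$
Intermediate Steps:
$r = 33$
$p = 73$ ($p = 33 - -40 = 33 + 40 = 73$)
$N{\left(b \right)} = \sqrt{73 + b}$ ($N{\left(b \right)} = \sqrt{b + 73} = \sqrt{73 + b}$)
$\left(\frac{8195}{-3049} + 2957\right) + \left(\left(6984 + N{\left(-24 \right)}\right) - 10751\right) = \left(\frac{8195}{-3049} + 2957\right) - \left(3767 - \sqrt{73 - 24}\right) = \left(8195 \left(- \frac{1}{3049}\right) + 2957\right) - \left(3767 - 7\right) = \left(- \frac{8195}{3049} + 2957\right) + \left(\left(6984 + 7\right) - 10751\right) = \frac{9007698}{3049} + \left(6991 - 10751\right) = \frac{9007698}{3049} - 3760 = - \frac{2456542}{3049}$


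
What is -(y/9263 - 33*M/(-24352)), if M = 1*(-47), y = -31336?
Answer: 777461185/225572576 ≈ 3.4466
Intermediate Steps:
M = -47
-(y/9263 - 33*M/(-24352)) = -(-31336/9263 - 33*(-47)/(-24352)) = -(-31336*1/9263 + 1551*(-1/24352)) = -(-31336/9263 - 1551/24352) = -1*(-777461185/225572576) = 777461185/225572576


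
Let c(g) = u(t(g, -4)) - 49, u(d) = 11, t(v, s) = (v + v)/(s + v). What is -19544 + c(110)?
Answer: -19582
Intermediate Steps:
t(v, s) = 2*v/(s + v) (t(v, s) = (2*v)/(s + v) = 2*v/(s + v))
c(g) = -38 (c(g) = 11 - 49 = -38)
-19544 + c(110) = -19544 - 38 = -19582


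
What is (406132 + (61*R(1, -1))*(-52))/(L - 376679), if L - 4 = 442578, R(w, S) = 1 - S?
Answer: 399788/65903 ≈ 6.0663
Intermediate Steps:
L = 442582 (L = 4 + 442578 = 442582)
(406132 + (61*R(1, -1))*(-52))/(L - 376679) = (406132 + (61*(1 - 1*(-1)))*(-52))/(442582 - 376679) = (406132 + (61*(1 + 1))*(-52))/65903 = (406132 + (61*2)*(-52))*(1/65903) = (406132 + 122*(-52))*(1/65903) = (406132 - 6344)*(1/65903) = 399788*(1/65903) = 399788/65903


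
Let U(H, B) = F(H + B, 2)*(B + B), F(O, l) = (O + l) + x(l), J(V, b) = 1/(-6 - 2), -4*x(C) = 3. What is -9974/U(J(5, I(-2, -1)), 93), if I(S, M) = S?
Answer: -39896/70029 ≈ -0.56971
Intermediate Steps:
x(C) = -¾ (x(C) = -¼*3 = -¾)
J(V, b) = -⅛ (J(V, b) = 1/(-8) = -⅛)
F(O, l) = -¾ + O + l (F(O, l) = (O + l) - ¾ = -¾ + O + l)
U(H, B) = 2*B*(5/4 + B + H) (U(H, B) = (-¾ + (H + B) + 2)*(B + B) = (-¾ + (B + H) + 2)*(2*B) = (5/4 + B + H)*(2*B) = 2*B*(5/4 + B + H))
-9974/U(J(5, I(-2, -1)), 93) = -9974*2/(93*(5 + 4*93 + 4*(-⅛))) = -9974*2/(93*(5 + 372 - ½)) = -9974/((½)*93*(753/2)) = -9974/70029/4 = -9974*4/70029 = -39896/70029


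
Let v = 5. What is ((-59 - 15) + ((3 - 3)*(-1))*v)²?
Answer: 5476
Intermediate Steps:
((-59 - 15) + ((3 - 3)*(-1))*v)² = ((-59 - 15) + ((3 - 3)*(-1))*5)² = (-74 + (0*(-1))*5)² = (-74 + 0*5)² = (-74 + 0)² = (-74)² = 5476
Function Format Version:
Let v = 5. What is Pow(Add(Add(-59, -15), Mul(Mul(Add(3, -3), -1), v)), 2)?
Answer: 5476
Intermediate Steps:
Pow(Add(Add(-59, -15), Mul(Mul(Add(3, -3), -1), v)), 2) = Pow(Add(Add(-59, -15), Mul(Mul(Add(3, -3), -1), 5)), 2) = Pow(Add(-74, Mul(Mul(0, -1), 5)), 2) = Pow(Add(-74, Mul(0, 5)), 2) = Pow(Add(-74, 0), 2) = Pow(-74, 2) = 5476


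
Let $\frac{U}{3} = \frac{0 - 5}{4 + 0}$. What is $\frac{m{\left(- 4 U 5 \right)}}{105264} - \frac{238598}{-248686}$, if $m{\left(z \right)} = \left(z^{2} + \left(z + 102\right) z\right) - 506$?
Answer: $\frac{436619267}{384965928} \approx 1.1342$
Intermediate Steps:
$U = - \frac{15}{4}$ ($U = 3 \frac{0 - 5}{4 + 0} = 3 \left(- \frac{5}{4}\right) = - \frac{15}{4} \approx -3.75$)
$m{\left(z \right)} = -506 + z^{2} + z \left(102 + z\right)$ ($m{\left(z \right)} = \left(z^{2} + \left(102 + z\right) z\right) - 506 = \left(z^{2} + z \left(102 + z\right)\right) - 506 = -506 + z^{2} + z \left(102 + z\right)$)
$\frac{m{\left(- 4 U 5 \right)}}{105264} - \frac{238598}{-248686} = \frac{-506 + 2 \left(\left(-4\right) \left(- \frac{15}{4}\right) 5\right)^{2} + 102 \left(-4\right) \left(- \frac{15}{4}\right) 5}{105264} - \frac{238598}{-248686} = \left(-506 + 2 \left(15 \cdot 5\right)^{2} + 102 \cdot 15 \cdot 5\right) \frac{1}{105264} - - \frac{119299}{124343} = \left(-506 + 2 \cdot 75^{2} + 102 \cdot 75\right) \frac{1}{105264} + \frac{119299}{124343} = \left(-506 + 2 \cdot 5625 + 7650\right) \frac{1}{105264} + \frac{119299}{124343} = \left(-506 + 11250 + 7650\right) \frac{1}{105264} + \frac{119299}{124343} = 18394 \cdot \frac{1}{105264} + \frac{119299}{124343} = \frac{541}{3096} + \frac{119299}{124343} = \frac{436619267}{384965928}$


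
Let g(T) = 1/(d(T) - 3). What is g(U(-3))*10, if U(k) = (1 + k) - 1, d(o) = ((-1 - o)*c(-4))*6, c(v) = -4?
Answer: -10/51 ≈ -0.19608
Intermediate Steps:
d(o) = 24 + 24*o (d(o) = ((-1 - o)*(-4))*6 = (4 + 4*o)*6 = 24 + 24*o)
U(k) = k
g(T) = 1/(21 + 24*T) (g(T) = 1/((24 + 24*T) - 3) = 1/(21 + 24*T))
g(U(-3))*10 = (1/(3*(7 + 8*(-3))))*10 = (1/(3*(7 - 24)))*10 = ((1/3)/(-17))*10 = ((1/3)*(-1/17))*10 = -1/51*10 = -10/51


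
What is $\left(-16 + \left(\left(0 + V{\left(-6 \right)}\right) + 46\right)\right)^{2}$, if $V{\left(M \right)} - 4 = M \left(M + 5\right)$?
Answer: $1600$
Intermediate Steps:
$V{\left(M \right)} = 4 + M \left(5 + M\right)$ ($V{\left(M \right)} = 4 + M \left(M + 5\right) = 4 + M \left(5 + M\right)$)
$\left(-16 + \left(\left(0 + V{\left(-6 \right)}\right) + 46\right)\right)^{2} = \left(-16 + \left(\left(0 + \left(4 + \left(-6\right)^{2} + 5 \left(-6\right)\right)\right) + 46\right)\right)^{2} = \left(-16 + \left(\left(0 + \left(4 + 36 - 30\right)\right) + 46\right)\right)^{2} = \left(-16 + \left(\left(0 + 10\right) + 46\right)\right)^{2} = \left(-16 + \left(10 + 46\right)\right)^{2} = \left(-16 + 56\right)^{2} = 40^{2} = 1600$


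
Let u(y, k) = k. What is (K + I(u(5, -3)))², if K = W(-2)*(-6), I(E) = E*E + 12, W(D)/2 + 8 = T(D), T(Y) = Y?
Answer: 19881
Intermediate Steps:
W(D) = -16 + 2*D
I(E) = 12 + E² (I(E) = E² + 12 = 12 + E²)
K = 120 (K = (-16 + 2*(-2))*(-6) = (-16 - 4)*(-6) = -20*(-6) = 120)
(K + I(u(5, -3)))² = (120 + (12 + (-3)²))² = (120 + (12 + 9))² = (120 + 21)² = 141² = 19881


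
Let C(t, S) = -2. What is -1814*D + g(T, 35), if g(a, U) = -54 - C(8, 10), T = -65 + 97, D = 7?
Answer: -12750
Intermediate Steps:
T = 32
g(a, U) = -52 (g(a, U) = -54 - 1*(-2) = -54 + 2 = -52)
-1814*D + g(T, 35) = -1814*7 - 52 = -12698 - 52 = -12750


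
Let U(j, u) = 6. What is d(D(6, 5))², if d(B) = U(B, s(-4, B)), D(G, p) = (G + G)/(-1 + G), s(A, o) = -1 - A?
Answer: 36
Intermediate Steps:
D(G, p) = 2*G/(-1 + G) (D(G, p) = (2*G)/(-1 + G) = 2*G/(-1 + G))
d(B) = 6
d(D(6, 5))² = 6² = 36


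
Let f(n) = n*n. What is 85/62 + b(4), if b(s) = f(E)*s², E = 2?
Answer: 4053/62 ≈ 65.371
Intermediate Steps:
f(n) = n²
b(s) = 4*s² (b(s) = 2²*s² = 4*s²)
85/62 + b(4) = 85/62 + 4*4² = (1/62)*85 + 4*16 = 85/62 + 64 = 4053/62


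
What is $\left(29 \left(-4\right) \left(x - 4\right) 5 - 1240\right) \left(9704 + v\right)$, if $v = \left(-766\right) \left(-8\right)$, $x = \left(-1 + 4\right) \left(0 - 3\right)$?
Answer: $99741600$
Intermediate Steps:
$x = -9$ ($x = 3 \left(-3\right) = -9$)
$v = 6128$
$\left(29 \left(-4\right) \left(x - 4\right) 5 - 1240\right) \left(9704 + v\right) = \left(29 \left(-4\right) \left(-9 - 4\right) 5 - 1240\right) \left(9704 + 6128\right) = \left(- 116 \left(\left(-13\right) 5\right) - 1240\right) 15832 = \left(\left(-116\right) \left(-65\right) - 1240\right) 15832 = \left(7540 - 1240\right) 15832 = 6300 \cdot 15832 = 99741600$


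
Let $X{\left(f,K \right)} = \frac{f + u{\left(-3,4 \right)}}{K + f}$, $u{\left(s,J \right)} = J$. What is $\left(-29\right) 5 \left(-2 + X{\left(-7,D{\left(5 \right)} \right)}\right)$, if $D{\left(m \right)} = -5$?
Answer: $\frac{1015}{4} \approx 253.75$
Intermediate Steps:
$X{\left(f,K \right)} = \frac{4 + f}{K + f}$ ($X{\left(f,K \right)} = \frac{f + 4}{K + f} = \frac{4 + f}{K + f}$)
$\left(-29\right) 5 \left(-2 + X{\left(-7,D{\left(5 \right)} \right)}\right) = \left(-29\right) 5 \left(-2 + \frac{4 - 7}{-5 - 7}\right) = - 145 \left(-2 + \frac{1}{-12} \left(-3\right)\right) = - 145 \left(-2 - - \frac{1}{4}\right) = - 145 \left(-2 + \frac{1}{4}\right) = \left(-145\right) \left(- \frac{7}{4}\right) = \frac{1015}{4}$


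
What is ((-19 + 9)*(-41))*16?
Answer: 6560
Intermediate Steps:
((-19 + 9)*(-41))*16 = -10*(-41)*16 = 410*16 = 6560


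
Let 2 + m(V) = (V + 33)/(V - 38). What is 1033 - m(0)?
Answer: 39363/38 ≈ 1035.9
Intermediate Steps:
m(V) = -2 + (33 + V)/(-38 + V) (m(V) = -2 + (V + 33)/(V - 38) = -2 + (33 + V)/(-38 + V))
1033 - m(0) = 1033 - (109 - 1*0)/(-38 + 0) = 1033 - (109 + 0)/(-38) = 1033 - (-1)*109/38 = 1033 - 1*(-109/38) = 1033 + 109/38 = 39363/38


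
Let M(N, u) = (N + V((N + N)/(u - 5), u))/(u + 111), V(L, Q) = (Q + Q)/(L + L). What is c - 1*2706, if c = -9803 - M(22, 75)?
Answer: -51189937/4092 ≈ -12510.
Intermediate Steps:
V(L, Q) = Q/L (V(L, Q) = (2*Q)/((2*L)) = (2*Q)*(1/(2*L)) = Q/L)
M(N, u) = (N + u*(-5 + u)/(2*N))/(111 + u) (M(N, u) = (N + u/(((N + N)/(u - 5))))/(u + 111) = (N + u/(((2*N)/(-5 + u))))/(111 + u) = (N + u/((2*N/(-5 + u))))/(111 + u) = (N + u*((-5 + u)/(2*N)))/(111 + u) = (N + u*(-5 + u)/(2*N))/(111 + u))
c = -40116985/4092 (c = -9803 - (22**2 + (1/2)*75*(-5 + 75))/(22*(111 + 75)) = -9803 - (484 + (1/2)*75*70)/(22*186) = -9803 - (484 + 2625)/(22*186) = -9803 - 3109/(22*186) = -9803 - 1*3109/4092 = -9803 - 3109/4092 = -40116985/4092 ≈ -9803.8)
c - 1*2706 = -40116985/4092 - 1*2706 = -40116985/4092 - 2706 = -51189937/4092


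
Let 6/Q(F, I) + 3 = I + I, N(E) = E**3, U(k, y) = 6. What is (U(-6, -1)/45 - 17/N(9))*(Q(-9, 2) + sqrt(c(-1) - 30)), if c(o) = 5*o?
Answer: 802/1215 + 401*I*sqrt(35)/3645 ≈ 0.66008 + 0.65085*I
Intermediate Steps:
Q(F, I) = 6/(-3 + 2*I) (Q(F, I) = 6/(-3 + (I + I)) = 6/(-3 + 2*I))
(U(-6, -1)/45 - 17/N(9))*(Q(-9, 2) + sqrt(c(-1) - 30)) = (6/45 - 17/(9**3))*(6/(-3 + 2*2) + sqrt(5*(-1) - 30)) = (6*(1/45) - 17/729)*(6/(-3 + 4) + sqrt(-5 - 30)) = (2/15 - 17*1/729)*(6/1 + sqrt(-35)) = (2/15 - 17/729)*(6*1 + I*sqrt(35)) = 401*(6 + I*sqrt(35))/3645 = 802/1215 + 401*I*sqrt(35)/3645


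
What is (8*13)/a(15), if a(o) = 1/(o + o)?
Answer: 3120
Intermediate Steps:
a(o) = 1/(2*o)
(8*13)/a(15) = (8*13)/(((1/2)/15)) = 104/(((1/2)*(1/15))) = 104/(1/30) = 104*30 = 3120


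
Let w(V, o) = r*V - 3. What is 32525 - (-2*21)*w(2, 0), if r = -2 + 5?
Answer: 32651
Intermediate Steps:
r = 3
w(V, o) = -3 + 3*V (w(V, o) = 3*V - 3 = -3 + 3*V)
32525 - (-2*21)*w(2, 0) = 32525 - (-2*21)*(-3 + 3*2) = 32525 - (-42)*(-3 + 6) = 32525 - (-42)*3 = 32525 - 1*(-126) = 32525 + 126 = 32651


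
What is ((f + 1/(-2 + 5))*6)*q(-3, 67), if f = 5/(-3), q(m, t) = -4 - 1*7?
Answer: 88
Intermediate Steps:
q(m, t) = -11 (q(m, t) = -4 - 7 = -11)
f = -5/3 (f = 5*(-⅓) = -5/3 ≈ -1.6667)
((f + 1/(-2 + 5))*6)*q(-3, 67) = ((-5/3 + 1/(-2 + 5))*6)*(-11) = ((-5/3 + 1/3)*6)*(-11) = ((-5/3 + ⅓)*6)*(-11) = -4/3*6*(-11) = -8*(-11) = 88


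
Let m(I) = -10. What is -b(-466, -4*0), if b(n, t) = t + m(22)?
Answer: 10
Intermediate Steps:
b(n, t) = -10 + t (b(n, t) = t - 10 = -10 + t)
-b(-466, -4*0) = -(-10 - 4*0) = -(-10 + 0) = -1*(-10) = 10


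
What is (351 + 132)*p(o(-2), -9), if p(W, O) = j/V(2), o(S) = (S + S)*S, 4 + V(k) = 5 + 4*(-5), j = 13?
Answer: -6279/19 ≈ -330.47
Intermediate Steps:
V(k) = -19 (V(k) = -4 + (5 + 4*(-5)) = -4 + (5 - 20) = -4 - 15 = -19)
o(S) = 2*S² (o(S) = (2*S)*S = 2*S²)
p(W, O) = -13/19 (p(W, O) = 13/(-19) = 13*(-1/19) = -13/19)
(351 + 132)*p(o(-2), -9) = (351 + 132)*(-13/19) = 483*(-13/19) = -6279/19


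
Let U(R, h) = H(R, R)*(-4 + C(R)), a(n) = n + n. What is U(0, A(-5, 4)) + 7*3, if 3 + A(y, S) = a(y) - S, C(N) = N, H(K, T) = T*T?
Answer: 21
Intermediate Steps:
a(n) = 2*n
H(K, T) = T²
A(y, S) = -3 - S + 2*y (A(y, S) = -3 + (2*y - S) = -3 + (-S + 2*y) = -3 - S + 2*y)
U(R, h) = R²*(-4 + R)
U(0, A(-5, 4)) + 7*3 = 0²*(-4 + 0) + 7*3 = 0*(-4) + 21 = 0 + 21 = 21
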